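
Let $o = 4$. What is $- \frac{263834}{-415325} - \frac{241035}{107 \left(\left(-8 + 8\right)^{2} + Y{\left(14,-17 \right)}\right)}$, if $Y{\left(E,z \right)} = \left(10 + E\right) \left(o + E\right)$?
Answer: $- \frac{29304132853}{6399327600} \approx -4.5793$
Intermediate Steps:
$Y{\left(E,z \right)} = \left(4 + E\right) \left(10 + E\right)$ ($Y{\left(E,z \right)} = \left(10 + E\right) \left(4 + E\right) = \left(4 + E\right) \left(10 + E\right)$)
$- \frac{263834}{-415325} - \frac{241035}{107 \left(\left(-8 + 8\right)^{2} + Y{\left(14,-17 \right)}\right)} = - \frac{263834}{-415325} - \frac{241035}{107 \left(\left(-8 + 8\right)^{2} + \left(40 + 14^{2} + 14 \cdot 14\right)\right)} = \left(-263834\right) \left(- \frac{1}{415325}\right) - \frac{241035}{107 \left(0^{2} + \left(40 + 196 + 196\right)\right)} = \frac{263834}{415325} - \frac{241035}{107 \left(0 + 432\right)} = \frac{263834}{415325} - \frac{241035}{107 \cdot 432} = \frac{263834}{415325} - \frac{241035}{46224} = \frac{263834}{415325} - \frac{80345}{15408} = - \frac{29304132853}{6399327600}$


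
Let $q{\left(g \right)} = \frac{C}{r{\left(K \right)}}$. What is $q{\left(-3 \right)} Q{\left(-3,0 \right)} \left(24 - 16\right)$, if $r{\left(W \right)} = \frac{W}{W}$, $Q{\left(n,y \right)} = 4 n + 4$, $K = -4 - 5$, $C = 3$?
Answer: $-192$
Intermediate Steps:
$K = -9$ ($K = -4 - 5 = -9$)
$Q{\left(n,y \right)} = 4 + 4 n$
$r{\left(W \right)} = 1$
$q{\left(g \right)} = 3$ ($q{\left(g \right)} = \frac{3}{1} = 3 \cdot 1 = 3$)
$q{\left(-3 \right)} Q{\left(-3,0 \right)} \left(24 - 16\right) = 3 \left(4 + 4 \left(-3\right)\right) \left(24 - 16\right) = 3 \left(4 - 12\right) 8 = 3 \left(-8\right) 8 = \left(-24\right) 8 = -192$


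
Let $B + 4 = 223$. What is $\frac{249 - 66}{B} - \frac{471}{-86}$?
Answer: $\frac{39629}{6278} \approx 6.3124$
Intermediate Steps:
$B = 219$ ($B = -4 + 223 = 219$)
$\frac{249 - 66}{B} - \frac{471}{-86} = \frac{249 - 66}{219} - \frac{471}{-86} = 183 \cdot \frac{1}{219} - - \frac{471}{86} = \frac{61}{73} + \frac{471}{86} = \frac{39629}{6278}$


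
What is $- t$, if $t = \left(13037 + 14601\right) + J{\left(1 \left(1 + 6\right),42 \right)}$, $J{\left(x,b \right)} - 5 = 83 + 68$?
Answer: $-27794$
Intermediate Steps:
$J{\left(x,b \right)} = 156$ ($J{\left(x,b \right)} = 5 + \left(83 + 68\right) = 5 + 151 = 156$)
$t = 27794$ ($t = \left(13037 + 14601\right) + 156 = 27638 + 156 = 27794$)
$- t = \left(-1\right) 27794 = -27794$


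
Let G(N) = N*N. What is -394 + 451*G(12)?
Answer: 64550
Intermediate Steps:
G(N) = N²
-394 + 451*G(12) = -394 + 451*12² = -394 + 451*144 = -394 + 64944 = 64550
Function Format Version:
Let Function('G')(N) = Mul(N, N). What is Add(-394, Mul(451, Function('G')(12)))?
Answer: 64550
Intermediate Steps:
Function('G')(N) = Pow(N, 2)
Add(-394, Mul(451, Function('G')(12))) = Add(-394, Mul(451, Pow(12, 2))) = Add(-394, Mul(451, 144)) = Add(-394, 64944) = 64550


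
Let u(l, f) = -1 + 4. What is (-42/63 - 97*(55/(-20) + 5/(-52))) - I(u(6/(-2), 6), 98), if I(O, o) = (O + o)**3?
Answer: -40170998/39 ≈ -1.0300e+6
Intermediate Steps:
u(l, f) = 3
(-42/63 - 97*(55/(-20) + 5/(-52))) - I(u(6/(-2), 6), 98) = (-42/63 - 97*(55/(-20) + 5/(-52))) - (3 + 98)**3 = (-42*1/63 - 97*(55*(-1/20) + 5*(-1/52))) - 1*101**3 = (-2/3 - 97*(-11/4 - 5/52)) - 1*1030301 = (-2/3 - 97*(-37/13)) - 1030301 = (-2/3 + 3589/13) - 1030301 = 10741/39 - 1030301 = -40170998/39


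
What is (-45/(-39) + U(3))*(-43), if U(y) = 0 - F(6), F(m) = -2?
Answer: -1763/13 ≈ -135.62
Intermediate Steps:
U(y) = 2 (U(y) = 0 - 1*(-2) = 0 + 2 = 2)
(-45/(-39) + U(3))*(-43) = (-45/(-39) + 2)*(-43) = (-45*(-1/39) + 2)*(-43) = (15/13 + 2)*(-43) = (41/13)*(-43) = -1763/13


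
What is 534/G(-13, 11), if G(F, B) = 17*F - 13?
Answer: -89/39 ≈ -2.2821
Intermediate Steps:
G(F, B) = -13 + 17*F
534/G(-13, 11) = 534/(-13 + 17*(-13)) = 534/(-13 - 221) = 534/(-234) = 534*(-1/234) = -89/39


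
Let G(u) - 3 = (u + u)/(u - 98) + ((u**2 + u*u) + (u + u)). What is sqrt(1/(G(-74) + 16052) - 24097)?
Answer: 27*I*sqrt(44094037209610)/1154974 ≈ 155.23*I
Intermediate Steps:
G(u) = 3 + 2*u + 2*u**2 + 2*u/(-98 + u) (G(u) = 3 + ((u + u)/(u - 98) + ((u**2 + u*u) + (u + u))) = 3 + ((2*u)/(-98 + u) + ((u**2 + u**2) + 2*u)) = 3 + (2*u/(-98 + u) + (2*u**2 + 2*u)) = 3 + (2*u/(-98 + u) + (2*u + 2*u**2)) = 3 + (2*u + 2*u**2 + 2*u/(-98 + u)) = 3 + 2*u + 2*u**2 + 2*u/(-98 + u))
sqrt(1/(G(-74) + 16052) - 24097) = sqrt(1/((-294 - 194*(-74)**2 - 191*(-74) + 2*(-74)**3)/(-98 - 74) + 16052) - 24097) = sqrt(1/((-294 - 194*5476 + 14134 + 2*(-405224))/(-172) + 16052) - 24097) = sqrt(1/(-(-294 - 1062344 + 14134 - 810448)/172 + 16052) - 24097) = sqrt(1/(-1/172*(-1858952) + 16052) - 24097) = sqrt(1/(464738/43 + 16052) - 24097) = sqrt(1/(1154974/43) - 24097) = sqrt(43/1154974 - 24097) = sqrt(-27831408435/1154974) = 27*I*sqrt(44094037209610)/1154974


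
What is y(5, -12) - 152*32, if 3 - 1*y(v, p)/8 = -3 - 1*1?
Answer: -4808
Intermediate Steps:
y(v, p) = 56 (y(v, p) = 24 - 8*(-3 - 1*1) = 24 - 8*(-3 - 1) = 24 - 8*(-4) = 24 + 32 = 56)
y(5, -12) - 152*32 = 56 - 152*32 = 56 - 4864 = -4808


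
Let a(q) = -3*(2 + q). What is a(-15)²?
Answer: 1521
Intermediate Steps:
a(q) = -6 - 3*q
a(-15)² = (-6 - 3*(-15))² = (-6 + 45)² = 39² = 1521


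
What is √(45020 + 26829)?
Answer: √71849 ≈ 268.05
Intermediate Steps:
√(45020 + 26829) = √71849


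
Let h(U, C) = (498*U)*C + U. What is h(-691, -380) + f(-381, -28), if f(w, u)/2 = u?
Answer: 130764093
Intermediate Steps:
h(U, C) = U + 498*C*U (h(U, C) = 498*C*U + U = U + 498*C*U)
f(w, u) = 2*u
h(-691, -380) + f(-381, -28) = -691*(1 + 498*(-380)) + 2*(-28) = -691*(1 - 189240) - 56 = -691*(-189239) - 56 = 130764149 - 56 = 130764093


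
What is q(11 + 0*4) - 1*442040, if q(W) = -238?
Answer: -442278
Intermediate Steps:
q(11 + 0*4) - 1*442040 = -238 - 1*442040 = -238 - 442040 = -442278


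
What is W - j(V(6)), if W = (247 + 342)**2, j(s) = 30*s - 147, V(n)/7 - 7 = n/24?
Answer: 691091/2 ≈ 3.4555e+5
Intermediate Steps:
V(n) = 49 + 7*n/24 (V(n) = 49 + 7*(n/24) = 49 + 7*n/24)
j(s) = -147 + 30*s
W = 346921 (W = 589**2 = 346921)
W - j(V(6)) = 346921 - (-147 + 30*(49 + (7/24)*6)) = 346921 - (-147 + 30*(49 + 7/4)) = 346921 - (-147 + 30*(203/4)) = 346921 - (-147 + 3045/2) = 346921 - 1*2751/2 = 346921 - 2751/2 = 691091/2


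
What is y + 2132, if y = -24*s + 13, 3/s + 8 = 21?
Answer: 27813/13 ≈ 2139.5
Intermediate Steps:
s = 3/13 (s = 3/(-8 + 21) = 3/13 ≈ 0.23077)
y = 97/13 (y = -24*3/13 + 13 = -72/13 + 13 = 97/13 ≈ 7.4615)
y + 2132 = 97/13 + 2132 = 27813/13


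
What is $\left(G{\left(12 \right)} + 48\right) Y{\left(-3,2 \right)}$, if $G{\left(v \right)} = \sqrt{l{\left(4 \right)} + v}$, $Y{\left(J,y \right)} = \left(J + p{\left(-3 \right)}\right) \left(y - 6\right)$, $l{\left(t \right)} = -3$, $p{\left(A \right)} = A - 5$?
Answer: $2244$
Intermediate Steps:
$p{\left(A \right)} = -5 + A$ ($p{\left(A \right)} = A - 5 = -5 + A$)
$Y{\left(J,y \right)} = \left(-8 + J\right) \left(-6 + y\right)$ ($Y{\left(J,y \right)} = \left(J - 8\right) \left(y - 6\right) = \left(J - 8\right) \left(-6 + y\right) = \left(-8 + J\right) \left(-6 + y\right)$)
$G{\left(v \right)} = \sqrt{-3 + v}$
$\left(G{\left(12 \right)} + 48\right) Y{\left(-3,2 \right)} = \left(\sqrt{-3 + 12} + 48\right) \left(48 - 16 - -18 - 6\right) = \left(\sqrt{9} + 48\right) \left(48 - 16 + 18 - 6\right) = \left(3 + 48\right) 44 = 51 \cdot 44 = 2244$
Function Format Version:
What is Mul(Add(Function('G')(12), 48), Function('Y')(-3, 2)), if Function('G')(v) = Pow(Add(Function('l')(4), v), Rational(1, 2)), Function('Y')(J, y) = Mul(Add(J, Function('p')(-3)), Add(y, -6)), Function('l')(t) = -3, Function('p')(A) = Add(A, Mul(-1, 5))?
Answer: 2244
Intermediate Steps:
Function('p')(A) = Add(-5, A) (Function('p')(A) = Add(A, -5) = Add(-5, A))
Function('Y')(J, y) = Mul(Add(-8, J), Add(-6, y)) (Function('Y')(J, y) = Mul(Add(J, Add(-5, -3)), Add(y, -6)) = Mul(Add(J, -8), Add(-6, y)) = Mul(Add(-8, J), Add(-6, y)))
Function('G')(v) = Pow(Add(-3, v), Rational(1, 2))
Mul(Add(Function('G')(12), 48), Function('Y')(-3, 2)) = Mul(Add(Pow(Add(-3, 12), Rational(1, 2)), 48), Add(48, Mul(-8, 2), Mul(-6, -3), Mul(-3, 2))) = Mul(Add(Pow(9, Rational(1, 2)), 48), Add(48, -16, 18, -6)) = Mul(Add(3, 48), 44) = Mul(51, 44) = 2244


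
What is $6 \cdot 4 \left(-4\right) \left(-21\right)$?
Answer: $2016$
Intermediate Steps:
$6 \cdot 4 \left(-4\right) \left(-21\right) = 24 \left(-4\right) \left(-21\right) = \left(-96\right) \left(-21\right) = 2016$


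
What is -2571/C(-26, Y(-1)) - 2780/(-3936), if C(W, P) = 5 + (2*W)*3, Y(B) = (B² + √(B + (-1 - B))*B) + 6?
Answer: 2634809/148584 ≈ 17.733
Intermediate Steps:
Y(B) = 6 + B² + I*B (Y(B) = (B² + √(-1)*B) + 6 = (B² + I*B) + 6 = 6 + B² + I*B)
C(W, P) = 5 + 6*W
-2571/C(-26, Y(-1)) - 2780/(-3936) = -2571/(5 + 6*(-26)) - 2780/(-3936) = -2571/(5 - 156) - 2780*(-1/3936) = -2571/(-151) + 695/984 = -2571*(-1/151) + 695/984 = 2571/151 + 695/984 = 2634809/148584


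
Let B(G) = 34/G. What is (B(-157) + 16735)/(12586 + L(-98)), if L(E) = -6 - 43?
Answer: 291929/218701 ≈ 1.3348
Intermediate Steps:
L(E) = -49
(B(-157) + 16735)/(12586 + L(-98)) = (34/(-157) + 16735)/(12586 - 49) = (34*(-1/157) + 16735)/12537 = (-34/157 + 16735)*(1/12537) = (2627361/157)*(1/12537) = 291929/218701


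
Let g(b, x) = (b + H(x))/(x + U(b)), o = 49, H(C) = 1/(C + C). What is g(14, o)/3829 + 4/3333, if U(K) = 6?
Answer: 7920859/6253407930 ≈ 0.0012666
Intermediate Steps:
H(C) = 1/(2*C)
g(b, x) = (b + 1/(2*x))/(6 + x) (g(b, x) = (b + 1/(2*x))/(x + 6) = (b + 1/(2*x))/(6 + x))
g(14, o)/3829 + 4/3333 = ((½ + 14*49)/(49*(6 + 49)))/3829 + 4/3333 = ((1/49)*(½ + 686)/55)*(1/3829) + 4*(1/3333) = ((1/49)*(1/55)*(1373/2))*(1/3829) + 4/3333 = (1373/5390)*(1/3829) + 4/3333 = 1373/20638310 + 4/3333 = 7920859/6253407930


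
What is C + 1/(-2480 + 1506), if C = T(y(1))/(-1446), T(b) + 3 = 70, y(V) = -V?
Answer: -16676/352101 ≈ -0.047361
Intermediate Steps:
T(b) = 67 (T(b) = -3 + 70 = 67)
C = -67/1446 (C = 67/(-1446) = 67*(-1/1446) = -67/1446 ≈ -0.046335)
C + 1/(-2480 + 1506) = -67/1446 + 1/(-2480 + 1506) = -67/1446 + 1/(-974) = -67/1446 - 1/974 = -16676/352101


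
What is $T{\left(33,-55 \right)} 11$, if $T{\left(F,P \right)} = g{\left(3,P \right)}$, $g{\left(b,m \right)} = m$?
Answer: $-605$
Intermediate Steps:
$T{\left(F,P \right)} = P$
$T{\left(33,-55 \right)} 11 = \left(-55\right) 11 = -605$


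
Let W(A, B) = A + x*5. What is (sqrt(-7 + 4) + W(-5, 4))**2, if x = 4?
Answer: (15 + I*sqrt(3))**2 ≈ 222.0 + 51.962*I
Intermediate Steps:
W(A, B) = 20 + A (W(A, B) = A + 4*5 = A + 20 = 20 + A)
(sqrt(-7 + 4) + W(-5, 4))**2 = (sqrt(-7 + 4) + (20 - 5))**2 = (sqrt(-3) + 15)**2 = (I*sqrt(3) + 15)**2 = (15 + I*sqrt(3))**2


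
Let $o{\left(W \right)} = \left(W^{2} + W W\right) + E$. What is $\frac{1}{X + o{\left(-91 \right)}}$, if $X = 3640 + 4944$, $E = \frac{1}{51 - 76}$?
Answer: $\frac{25}{628649} \approx 3.9768 \cdot 10^{-5}$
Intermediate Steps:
$E = - \frac{1}{25}$ ($E = \frac{1}{-25} = - \frac{1}{25} \approx -0.04$)
$X = 8584$
$o{\left(W \right)} = - \frac{1}{25} + 2 W^{2}$ ($o{\left(W \right)} = \left(W^{2} + W W\right) - \frac{1}{25} = \left(W^{2} + W^{2}\right) - \frac{1}{25} = 2 W^{2} - \frac{1}{25} = - \frac{1}{25} + 2 W^{2}$)
$\frac{1}{X + o{\left(-91 \right)}} = \frac{1}{8584 - \left(\frac{1}{25} - 2 \left(-91\right)^{2}\right)} = \frac{1}{8584 + \left(- \frac{1}{25} + 2 \cdot 8281\right)} = \frac{1}{8584 + \left(- \frac{1}{25} + 16562\right)} = \frac{1}{8584 + \frac{414049}{25}} = \frac{1}{\frac{628649}{25}} = \frac{25}{628649}$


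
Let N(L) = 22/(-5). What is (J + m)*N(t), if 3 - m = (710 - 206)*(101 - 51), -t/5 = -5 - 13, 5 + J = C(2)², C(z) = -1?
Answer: 554422/5 ≈ 1.1088e+5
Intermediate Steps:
J = -4 (J = -5 + (-1)² = -5 + 1 = -4)
t = 90 (t = -5*(-5 - 13) = -5*(-18) = 90)
m = -25197 (m = 3 - (710 - 206)*(101 - 51) = 3 - 504*50 = 3 - 1*25200 = 3 - 25200 = -25197)
N(L) = -22/5 (N(L) = 22*(-⅕) = -22/5)
(J + m)*N(t) = (-4 - 25197)*(-22/5) = -25201*(-22/5) = 554422/5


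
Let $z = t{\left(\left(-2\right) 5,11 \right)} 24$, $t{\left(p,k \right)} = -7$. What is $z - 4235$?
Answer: $-4403$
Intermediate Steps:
$z = -168$ ($z = \left(-7\right) 24 = -168$)
$z - 4235 = -168 - 4235 = -4403$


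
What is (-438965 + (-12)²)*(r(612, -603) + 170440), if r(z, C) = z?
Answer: -75061209692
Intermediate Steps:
(-438965 + (-12)²)*(r(612, -603) + 170440) = (-438965 + (-12)²)*(612 + 170440) = (-438965 + 144)*171052 = -438821*171052 = -75061209692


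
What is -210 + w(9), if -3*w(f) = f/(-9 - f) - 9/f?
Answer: -419/2 ≈ -209.50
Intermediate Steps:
w(f) = 3/f - f/(3*(-9 - f)) (w(f) = -(f/(-9 - f) - 9/f)/3 = -(-9/f + f/(-9 - f))/3 = 3/f - f/(3*(-9 - f)))
-210 + w(9) = -210 + (⅓)*(81 + 9² + 9*9)/(9*(9 + 9)) = -210 + (⅓)*(⅑)*(81 + 81 + 81)/18 = -210 + (⅓)*(⅑)*(1/18)*243 = -210 + ½ = -419/2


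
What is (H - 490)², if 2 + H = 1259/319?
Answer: 24239064721/101761 ≈ 2.3820e+5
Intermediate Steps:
H = 621/319 (H = -2 + 1259/319 = 621/319 ≈ 1.9467)
(H - 490)² = (621/319 - 490)² = (-155689/319)² = 24239064721/101761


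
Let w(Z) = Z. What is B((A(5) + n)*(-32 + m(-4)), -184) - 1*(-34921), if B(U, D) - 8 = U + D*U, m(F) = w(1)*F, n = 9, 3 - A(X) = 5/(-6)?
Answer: 119475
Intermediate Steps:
A(X) = 23/6 (A(X) = 3 - 5/(-6) = 3 - 5*(-1)/6 = 3 - 1*(-5/6) = 3 + 5/6 = 23/6)
m(F) = F (m(F) = 1*F = F)
B(U, D) = 8 + U + D*U (B(U, D) = 8 + (U + D*U) = 8 + U + D*U)
B((A(5) + n)*(-32 + m(-4)), -184) - 1*(-34921) = (8 + (23/6 + 9)*(-32 - 4) - 184*(23/6 + 9)*(-32 - 4)) - 1*(-34921) = (8 + (77/6)*(-36) - 7084*(-36)/3) + 34921 = (8 - 462 - 184*(-462)) + 34921 = (8 - 462 + 85008) + 34921 = 84554 + 34921 = 119475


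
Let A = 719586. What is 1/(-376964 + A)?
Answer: 1/342622 ≈ 2.9187e-6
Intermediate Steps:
1/(-376964 + A) = 1/(-376964 + 719586) = 1/342622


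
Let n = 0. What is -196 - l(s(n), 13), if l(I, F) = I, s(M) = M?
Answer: -196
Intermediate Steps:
-196 - l(s(n), 13) = -196 - 1*0 = -196 + 0 = -196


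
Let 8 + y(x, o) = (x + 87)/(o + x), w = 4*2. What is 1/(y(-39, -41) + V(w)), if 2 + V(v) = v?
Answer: -5/13 ≈ -0.38462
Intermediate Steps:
w = 8
V(v) = -2 + v
y(x, o) = -8 + (87 + x)/(o + x) (y(x, o) = -8 + (x + 87)/(o + x) = -8 + (87 + x)/(o + x))
1/(y(-39, -41) + V(w)) = 1/((87 - 8*(-41) - 7*(-39))/(-41 - 39) + (-2 + 8)) = 1/((87 + 328 + 273)/(-80) + 6) = 1/(-1/80*688 + 6) = 1/(-43/5 + 6) = 1/(-13/5) = -5/13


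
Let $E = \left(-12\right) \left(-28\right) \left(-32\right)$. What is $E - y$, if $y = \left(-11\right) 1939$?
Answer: $10577$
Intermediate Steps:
$y = -21329$
$E = -10752$ ($E = 336 \left(-32\right) = -10752$)
$E - y = -10752 - -21329 = -10752 + 21329 = 10577$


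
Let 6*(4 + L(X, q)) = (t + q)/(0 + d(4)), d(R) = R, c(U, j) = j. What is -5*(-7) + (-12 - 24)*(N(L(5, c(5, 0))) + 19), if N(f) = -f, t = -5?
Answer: -1601/2 ≈ -800.50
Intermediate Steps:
L(X, q) = -101/24 + q/24 (L(X, q) = -4 + ((-5 + q)/(0 + 4))/6 = -4 + ((-5 + q)/4)/6 = -4 + ((-5 + q)*(¼))/6 = -4 + (-5/4 + q/4)/6 = -4 + (-5/24 + q/24) = -101/24 + q/24)
-5*(-7) + (-12 - 24)*(N(L(5, c(5, 0))) + 19) = -5*(-7) + (-12 - 24)*(-(-101/24 + (1/24)*0) + 19) = 35 - 36*(-(-101/24 + 0) + 19) = 35 - 36*(-1*(-101/24) + 19) = 35 - 36*(101/24 + 19) = 35 - 36*557/24 = 35 - 1671/2 = -1601/2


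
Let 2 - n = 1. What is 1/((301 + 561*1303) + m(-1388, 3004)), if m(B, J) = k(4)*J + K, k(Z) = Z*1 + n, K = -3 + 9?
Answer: 1/746310 ≈ 1.3399e-6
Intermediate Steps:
n = 1 (n = 2 - 1*1 = 2 - 1 = 1)
K = 6
k(Z) = 1 + Z (k(Z) = Z*1 + 1 = Z + 1 = 1 + Z)
m(B, J) = 6 + 5*J (m(B, J) = (1 + 4)*J + 6 = 5*J + 6 = 6 + 5*J)
1/((301 + 561*1303) + m(-1388, 3004)) = 1/((301 + 561*1303) + (6 + 5*3004)) = 1/((301 + 730983) + (6 + 15020)) = 1/(731284 + 15026) = 1/746310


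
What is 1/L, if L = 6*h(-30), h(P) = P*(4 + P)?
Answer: 1/4680 ≈ 0.00021368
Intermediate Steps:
L = 4680 (L = 6*(-30*(4 - 30)) = 6*(-30*(-26)) = 6*780 = 4680)
1/L = 1/4680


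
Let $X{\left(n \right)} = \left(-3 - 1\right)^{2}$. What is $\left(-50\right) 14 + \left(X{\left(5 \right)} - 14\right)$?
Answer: $-698$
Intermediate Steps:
$X{\left(n \right)} = 16$ ($X{\left(n \right)} = \left(-4\right)^{2} = 16$)
$\left(-50\right) 14 + \left(X{\left(5 \right)} - 14\right) = \left(-50\right) 14 + \left(16 - 14\right) = -700 + \left(16 - 14\right) = -700 + 2 = -698$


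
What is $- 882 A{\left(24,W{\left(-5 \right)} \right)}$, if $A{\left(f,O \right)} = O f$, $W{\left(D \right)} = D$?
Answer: $105840$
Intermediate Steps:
$- 882 A{\left(24,W{\left(-5 \right)} \right)} = - 882 \left(\left(-5\right) 24\right) = \left(-882\right) \left(-120\right) = 105840$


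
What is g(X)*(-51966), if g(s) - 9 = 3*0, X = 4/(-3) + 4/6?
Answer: -467694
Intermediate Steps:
X = -2/3 (X = 4*(-1/3) + 4*(1/6) = -4/3 + 2/3 = -2/3 ≈ -0.66667)
g(s) = 9 (g(s) = 9 + 3*0 = 9 + 0 = 9)
g(X)*(-51966) = 9*(-51966) = -467694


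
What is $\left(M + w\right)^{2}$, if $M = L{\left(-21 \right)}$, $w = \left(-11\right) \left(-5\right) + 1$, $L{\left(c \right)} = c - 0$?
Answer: $1225$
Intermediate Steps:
$L{\left(c \right)} = c$ ($L{\left(c \right)} = c + 0 = c$)
$w = 56$ ($w = 55 + 1 = 56$)
$M = -21$
$\left(M + w\right)^{2} = \left(-21 + 56\right)^{2} = 35^{2} = 1225$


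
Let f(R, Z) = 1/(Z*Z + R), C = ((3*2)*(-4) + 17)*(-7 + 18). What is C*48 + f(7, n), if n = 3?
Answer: -59135/16 ≈ -3695.9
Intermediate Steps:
C = -77 (C = (6*(-4) + 17)*11 = (-24 + 17)*11 = -7*11 = -77)
f(R, Z) = 1/(R + Z²) (f(R, Z) = 1/(Z² + R) = 1/(R + Z²))
C*48 + f(7, n) = -77*48 + 1/(7 + 3²) = -3696 + 1/(7 + 9) = -3696 + 1/16 = -59135/16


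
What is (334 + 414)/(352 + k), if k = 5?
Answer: 44/21 ≈ 2.0952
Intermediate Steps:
(334 + 414)/(352 + k) = (334 + 414)/(352 + 5) = 748/357 = 748*(1/357) = 44/21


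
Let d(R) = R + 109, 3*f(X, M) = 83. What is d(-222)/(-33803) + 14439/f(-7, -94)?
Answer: 1464253930/2805649 ≈ 521.89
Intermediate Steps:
f(X, M) = 83/3 (f(X, M) = (⅓)*83 = 83/3)
d(R) = 109 + R
d(-222)/(-33803) + 14439/f(-7, -94) = (109 - 222)/(-33803) + 14439/(83/3) = -113*(-1/33803) + 14439*(3/83) = 113/33803 + 43317/83 = 1464253930/2805649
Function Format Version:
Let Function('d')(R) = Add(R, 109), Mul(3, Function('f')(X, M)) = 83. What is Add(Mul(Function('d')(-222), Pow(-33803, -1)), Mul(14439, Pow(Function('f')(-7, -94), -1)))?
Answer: Rational(1464253930, 2805649) ≈ 521.89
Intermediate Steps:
Function('f')(X, M) = Rational(83, 3) (Function('f')(X, M) = Mul(Rational(1, 3), 83) = Rational(83, 3))
Function('d')(R) = Add(109, R)
Add(Mul(Function('d')(-222), Pow(-33803, -1)), Mul(14439, Pow(Function('f')(-7, -94), -1))) = Add(Mul(Add(109, -222), Pow(-33803, -1)), Mul(14439, Pow(Rational(83, 3), -1))) = Add(Mul(-113, Rational(-1, 33803)), Mul(14439, Rational(3, 83))) = Add(Rational(113, 33803), Rational(43317, 83)) = Rational(1464253930, 2805649)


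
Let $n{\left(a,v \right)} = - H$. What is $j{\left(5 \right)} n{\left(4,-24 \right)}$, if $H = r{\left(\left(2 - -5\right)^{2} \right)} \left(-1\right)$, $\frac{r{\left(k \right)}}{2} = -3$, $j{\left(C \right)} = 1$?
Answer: $-6$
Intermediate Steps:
$r{\left(k \right)} = -6$ ($r{\left(k \right)} = 2 \left(-3\right) = -6$)
$H = 6$ ($H = \left(-6\right) \left(-1\right) = 6$)
$n{\left(a,v \right)} = -6$ ($n{\left(a,v \right)} = \left(-1\right) 6 = -6$)
$j{\left(5 \right)} n{\left(4,-24 \right)} = 1 \left(-6\right) = -6$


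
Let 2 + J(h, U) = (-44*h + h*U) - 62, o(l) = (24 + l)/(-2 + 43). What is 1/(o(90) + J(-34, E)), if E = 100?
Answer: -41/80574 ≈ -0.00050885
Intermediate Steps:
o(l) = 24/41 + l/41 (o(l) = (24 + l)/41 = (24 + l)*(1/41) = 24/41 + l/41)
J(h, U) = -64 - 44*h + U*h (J(h, U) = -2 + ((-44*h + h*U) - 62) = -2 + ((-44*h + U*h) - 62) = -2 + (-62 - 44*h + U*h) = -64 - 44*h + U*h)
1/(o(90) + J(-34, E)) = 1/((24/41 + (1/41)*90) + (-64 - 44*(-34) + 100*(-34))) = 1/((24/41 + 90/41) + (-64 + 1496 - 3400)) = 1/(114/41 - 1968) = 1/(-80574/41) = -41/80574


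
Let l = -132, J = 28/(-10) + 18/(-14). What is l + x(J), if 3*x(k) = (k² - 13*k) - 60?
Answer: -473086/3675 ≈ -128.73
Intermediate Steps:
J = -143/35 (J = 28*(-⅒) + 18*(-1/14) = -14/5 - 9/7 = -143/35 ≈ -4.0857)
x(k) = -20 - 13*k/3 + k²/3 (x(k) = ((k² - 13*k) - 60)/3 = (-60 + k² - 13*k)/3 = -20 - 13*k/3 + k²/3)
l + x(J) = -132 + (-20 - 13/3*(-143/35) + (-143/35)²/3) = -132 + (-20 + 1859/105 + (⅓)*(20449/1225)) = -132 + (-20 + 1859/105 + 20449/3675) = -132 + 12014/3675 = -473086/3675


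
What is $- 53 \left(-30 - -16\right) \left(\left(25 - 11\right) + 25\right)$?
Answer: $28938$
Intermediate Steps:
$- 53 \left(-30 - -16\right) \left(\left(25 - 11\right) + 25\right) = - 53 \left(-30 + 16\right) \left(14 + 25\right) = \left(-53\right) \left(-14\right) 39 = 742 \cdot 39 = 28938$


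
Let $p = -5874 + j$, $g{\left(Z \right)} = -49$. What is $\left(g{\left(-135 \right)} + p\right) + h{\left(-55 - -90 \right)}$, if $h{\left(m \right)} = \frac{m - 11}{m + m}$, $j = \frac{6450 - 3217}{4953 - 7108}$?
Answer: $- \frac{89365914}{15085} \approx -5924.2$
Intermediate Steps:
$j = - \frac{3233}{2155}$ ($j = \frac{3233}{-2155} = 3233 \left(- \frac{1}{2155}\right) = - \frac{3233}{2155} \approx -1.5002$)
$h{\left(m \right)} = \frac{-11 + m}{2 m}$
$p = - \frac{12661703}{2155}$ ($p = -5874 - \frac{3233}{2155} = - \frac{12661703}{2155} \approx -5875.5$)
$\left(g{\left(-135 \right)} + p\right) + h{\left(-55 - -90 \right)} = \left(-49 - \frac{12661703}{2155}\right) + \frac{-11 - -35}{2 \left(-55 - -90\right)} = - \frac{12767298}{2155} + \frac{-11 + \left(-55 + 90\right)}{2 \left(-55 + 90\right)} = - \frac{12767298}{2155} + \frac{-11 + 35}{2 \cdot 35} = - \frac{12767298}{2155} + \frac{1}{2} \cdot \frac{1}{35} \cdot 24 = - \frac{12767298}{2155} + \frac{12}{35} = - \frac{89365914}{15085}$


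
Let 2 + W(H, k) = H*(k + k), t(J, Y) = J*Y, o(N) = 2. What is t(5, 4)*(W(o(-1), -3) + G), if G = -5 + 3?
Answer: -320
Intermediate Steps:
G = -2
W(H, k) = -2 + 2*H*k (W(H, k) = -2 + H*(k + k) = -2 + H*(2*k) = -2 + 2*H*k)
t(5, 4)*(W(o(-1), -3) + G) = (5*4)*((-2 + 2*2*(-3)) - 2) = 20*((-2 - 12) - 2) = 20*(-14 - 2) = 20*(-16) = -320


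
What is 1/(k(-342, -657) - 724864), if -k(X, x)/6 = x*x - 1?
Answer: -1/3314752 ≈ -3.0168e-7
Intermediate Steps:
k(X, x) = 6 - 6*x**2 (k(X, x) = -6*(x*x - 1) = -6*(x**2 - 1) = -6*(-1 + x**2) = 6 - 6*x**2)
1/(k(-342, -657) - 724864) = 1/((6 - 6*(-657)**2) - 724864) = 1/((6 - 6*431649) - 724864) = 1/((6 - 2589894) - 724864) = 1/(-2589888 - 724864) = 1/(-3314752) = -1/3314752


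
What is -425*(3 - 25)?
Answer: 9350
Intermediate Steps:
-425*(3 - 25) = -425*(-22) = 9350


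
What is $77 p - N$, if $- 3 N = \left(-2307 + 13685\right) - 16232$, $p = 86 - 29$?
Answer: $2771$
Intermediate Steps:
$p = 57$
$N = 1618$ ($N = - \frac{\left(-2307 + 13685\right) - 16232}{3} = - \frac{11378 - 16232}{3} = \left(- \frac{1}{3}\right) \left(-4854\right) = 1618$)
$77 p - N = 77 \cdot 57 - 1618 = 4389 - 1618 = 2771$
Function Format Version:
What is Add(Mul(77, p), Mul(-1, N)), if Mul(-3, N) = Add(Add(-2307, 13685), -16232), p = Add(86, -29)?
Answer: 2771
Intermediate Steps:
p = 57
N = 1618 (N = Mul(Rational(-1, 3), Add(Add(-2307, 13685), -16232)) = Mul(Rational(-1, 3), Add(11378, -16232)) = Mul(Rational(-1, 3), -4854) = 1618)
Add(Mul(77, p), Mul(-1, N)) = Add(Mul(77, 57), Mul(-1, 1618)) = Add(4389, -1618) = 2771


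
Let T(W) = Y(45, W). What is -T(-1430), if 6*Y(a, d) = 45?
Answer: -15/2 ≈ -7.5000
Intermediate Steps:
Y(a, d) = 15/2 (Y(a, d) = (1/6)*45 = 15/2)
T(W) = 15/2
-T(-1430) = -1*15/2 = -15/2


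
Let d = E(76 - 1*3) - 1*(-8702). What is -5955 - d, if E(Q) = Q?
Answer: -14730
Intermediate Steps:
d = 8775 (d = (76 - 1*3) - 1*(-8702) = (76 - 3) + 8702 = 73 + 8702 = 8775)
-5955 - d = -5955 - 1*8775 = -5955 - 8775 = -14730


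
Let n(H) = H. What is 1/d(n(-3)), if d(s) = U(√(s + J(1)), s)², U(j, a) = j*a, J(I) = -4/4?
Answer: -1/36 ≈ -0.027778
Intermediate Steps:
J(I) = -1 (J(I) = -4*¼ = -1)
U(j, a) = a*j
d(s) = s²*(-1 + s) (d(s) = (s*√(s - 1))² = (s*√(-1 + s))² = s²*(-1 + s))
1/d(n(-3)) = 1/((-3)²*(-1 - 3)) = 1/(9*(-4)) = 1/(-36) = -1/36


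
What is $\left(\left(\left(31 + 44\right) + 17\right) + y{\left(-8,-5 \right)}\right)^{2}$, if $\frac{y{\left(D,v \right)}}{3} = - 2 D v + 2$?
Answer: $20164$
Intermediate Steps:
$y{\left(D,v \right)} = 6 - 6 D v$ ($y{\left(D,v \right)} = 3 \left(- 2 D v + 2\right) = 3 \left(2 - 2 D v\right) = 6 - 6 D v$)
$\left(\left(\left(31 + 44\right) + 17\right) + y{\left(-8,-5 \right)}\right)^{2} = \left(\left(\left(31 + 44\right) + 17\right) + \left(6 - \left(-48\right) \left(-5\right)\right)\right)^{2} = \left(\left(75 + 17\right) + \left(6 - 240\right)\right)^{2} = \left(92 - 234\right)^{2} = \left(-142\right)^{2} = 20164$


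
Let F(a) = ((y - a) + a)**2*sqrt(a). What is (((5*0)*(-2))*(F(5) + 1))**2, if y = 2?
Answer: 0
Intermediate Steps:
F(a) = 4*sqrt(a) (F(a) = ((2 - a) + a)**2*sqrt(a) = 2**2*sqrt(a) = 4*sqrt(a))
(((5*0)*(-2))*(F(5) + 1))**2 = (((5*0)*(-2))*(4*sqrt(5) + 1))**2 = ((0*(-2))*(1 + 4*sqrt(5)))**2 = (0*(1 + 4*sqrt(5)))**2 = 0**2 = 0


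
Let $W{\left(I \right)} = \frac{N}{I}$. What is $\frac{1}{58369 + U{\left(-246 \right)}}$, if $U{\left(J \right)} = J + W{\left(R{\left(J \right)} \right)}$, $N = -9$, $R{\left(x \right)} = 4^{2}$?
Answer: $\frac{16}{929959} \approx 1.7205 \cdot 10^{-5}$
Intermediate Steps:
$R{\left(x \right)} = 16$
$W{\left(I \right)} = - \frac{9}{I}$
$U{\left(J \right)} = - \frac{9}{16} + J$ ($U{\left(J \right)} = J - \frac{9}{16} = - \frac{9}{16} + J$)
$\frac{1}{58369 + U{\left(-246 \right)}} = \frac{1}{58369 - \frac{3945}{16}} = \frac{1}{\frac{929959}{16}} = \frac{16}{929959}$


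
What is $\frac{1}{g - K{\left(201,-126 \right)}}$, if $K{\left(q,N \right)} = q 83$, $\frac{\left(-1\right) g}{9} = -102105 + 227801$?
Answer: $- \frac{1}{1147947} \approx -8.7112 \cdot 10^{-7}$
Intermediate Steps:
$g = -1131264$ ($g = - 9 \left(-102105 + 227801\right) = \left(-9\right) 125696 = -1131264$)
$K{\left(q,N \right)} = 83 q$
$\frac{1}{g - K{\left(201,-126 \right)}} = \frac{1}{-1131264 - 83 \cdot 201} = \frac{1}{-1131264 - 16683} = \frac{1}{-1147947} = - \frac{1}{1147947}$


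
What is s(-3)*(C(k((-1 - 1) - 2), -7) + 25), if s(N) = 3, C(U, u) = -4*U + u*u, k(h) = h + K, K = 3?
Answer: 234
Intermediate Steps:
k(h) = 3 + h (k(h) = h + 3 = 3 + h)
C(U, u) = u² - 4*U (C(U, u) = -4*U + u² = u² - 4*U)
s(-3)*(C(k((-1 - 1) - 2), -7) + 25) = 3*(((-7)² - 4*(3 + ((-1 - 1) - 2))) + 25) = 3*((49 - 4*(3 + (-2 - 2))) + 25) = 3*((49 - 4*(3 - 4)) + 25) = 3*((49 - 4*(-1)) + 25) = 3*((49 + 4) + 25) = 3*(53 + 25) = 3*78 = 234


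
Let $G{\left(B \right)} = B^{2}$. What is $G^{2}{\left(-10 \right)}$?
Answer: $10000$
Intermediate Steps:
$G^{2}{\left(-10 \right)} = \left(\left(-10\right)^{2}\right)^{2} = 100^{2} = 10000$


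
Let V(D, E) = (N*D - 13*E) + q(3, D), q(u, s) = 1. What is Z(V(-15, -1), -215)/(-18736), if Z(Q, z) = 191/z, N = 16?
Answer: 191/4028240 ≈ 4.7415e-5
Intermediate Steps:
V(D, E) = 1 - 13*E + 16*D (V(D, E) = (16*D - 13*E) + 1 = (-13*E + 16*D) + 1 = 1 - 13*E + 16*D)
Z(V(-15, -1), -215)/(-18736) = (191/(-215))/(-18736) = (191*(-1/215))*(-1/18736) = -191/215*(-1/18736) = 191/4028240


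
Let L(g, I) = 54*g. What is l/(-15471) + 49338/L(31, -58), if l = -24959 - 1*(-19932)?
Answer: 14291174/479601 ≈ 29.798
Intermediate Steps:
l = -5027 (l = -24959 + 19932 = -5027)
l/(-15471) + 49338/L(31, -58) = -5027/(-15471) + 49338/((54*31)) = -5027*(-1/15471) + 49338/1674 = 5027/15471 + 49338*(1/1674) = 5027/15471 + 2741/93 = 14291174/479601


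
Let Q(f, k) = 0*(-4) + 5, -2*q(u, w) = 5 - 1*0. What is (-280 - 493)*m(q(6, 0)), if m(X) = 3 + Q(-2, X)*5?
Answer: -21644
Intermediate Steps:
q(u, w) = -5/2 (q(u, w) = -(5 - 1*0)/2 = -(5 + 0)/2 = -1/2*5 = -5/2)
Q(f, k) = 5 (Q(f, k) = 0 + 5 = 5)
m(X) = 28 (m(X) = 3 + 5*5 = 3 + 25 = 28)
(-280 - 493)*m(q(6, 0)) = (-280 - 493)*28 = -773*28 = -21644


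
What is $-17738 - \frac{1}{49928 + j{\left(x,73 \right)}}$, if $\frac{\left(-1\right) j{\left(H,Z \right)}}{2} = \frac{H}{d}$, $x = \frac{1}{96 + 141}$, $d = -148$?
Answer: $- \frac{15532053824108}{875637265} \approx -17738.0$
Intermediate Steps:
$x = \frac{1}{237} \approx 0.0042194$
$j{\left(H,Z \right)} = \frac{H}{74}$ ($j{\left(H,Z \right)} = - 2 \frac{H}{-148} = - 2 H \left(- \frac{1}{148}\right) = - 2 \left(- \frac{H}{148}\right) = \frac{H}{74}$)
$-17738 - \frac{1}{49928 + j{\left(x,73 \right)}} = -17738 - \frac{1}{49928 + \frac{1}{74} \cdot \frac{1}{237}} = -17738 - \frac{1}{49928 + \frac{1}{17538}} = -17738 - \frac{1}{\frac{875637265}{17538}} = -17738 - \frac{17538}{875637265} = - \frac{15532053824108}{875637265}$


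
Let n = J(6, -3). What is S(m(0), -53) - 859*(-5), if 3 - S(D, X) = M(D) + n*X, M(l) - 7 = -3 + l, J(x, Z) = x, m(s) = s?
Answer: 4612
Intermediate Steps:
n = 6
M(l) = 4 + l (M(l) = 7 + (-3 + l) = 4 + l)
S(D, X) = -1 - D - 6*X (S(D, X) = 3 - ((4 + D) + 6*X) = 3 - (4 + D + 6*X) = 3 + (-4 - D - 6*X) = -1 - D - 6*X)
S(m(0), -53) - 859*(-5) = (-1 - 1*0 - 6*(-53)) - 859*(-5) = (-1 + 0 + 318) + 4295 = 317 + 4295 = 4612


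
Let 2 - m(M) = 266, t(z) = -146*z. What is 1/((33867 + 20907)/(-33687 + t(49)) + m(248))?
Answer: -40841/10836798 ≈ -0.0037687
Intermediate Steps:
m(M) = -264 (m(M) = 2 - 1*266 = 2 - 266 = -264)
1/((33867 + 20907)/(-33687 + t(49)) + m(248)) = 1/((33867 + 20907)/(-33687 - 146*49) - 264) = 1/(54774/(-33687 - 7154) - 264) = 1/(54774/(-40841) - 264) = 1/(54774*(-1/40841) - 264) = 1/(-54774/40841 - 264) = 1/(-10836798/40841) = -40841/10836798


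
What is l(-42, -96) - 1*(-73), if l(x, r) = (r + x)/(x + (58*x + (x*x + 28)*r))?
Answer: 2123228/29085 ≈ 73.001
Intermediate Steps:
l(x, r) = (r + x)/(59*x + r*(28 + x²)) (l(x, r) = (r + x)/(x + (58*x + (x² + 28)*r)) = (r + x)/(x + (58*x + (28 + x²)*r)) = (r + x)/(x + (58*x + r*(28 + x²))) = (r + x)/(59*x + r*(28 + x²)))
l(-42, -96) - 1*(-73) = (-96 - 42)/(28*(-96) + 59*(-42) - 96*(-42)²) - 1*(-73) = -138/(-2688 - 2478 - 96*1764) + 73 = -138/(-2688 - 2478 - 169344) + 73 = -138/(-174510) + 73 = -1/174510*(-138) + 73 = 23/29085 + 73 = 2123228/29085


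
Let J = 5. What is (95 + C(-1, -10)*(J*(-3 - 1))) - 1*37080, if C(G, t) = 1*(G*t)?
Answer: -37185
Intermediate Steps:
C(G, t) = G*t
(95 + C(-1, -10)*(J*(-3 - 1))) - 1*37080 = (95 + (-1*(-10))*(5*(-3 - 1))) - 1*37080 = (95 + 10*(5*(-4))) - 37080 = (95 + 10*(-20)) - 37080 = (95 - 200) - 37080 = -105 - 37080 = -37185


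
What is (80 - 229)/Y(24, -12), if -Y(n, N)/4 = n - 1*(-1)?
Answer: 149/100 ≈ 1.4900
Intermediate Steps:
Y(n, N) = -4 - 4*n (Y(n, N) = -4*(n - 1*(-1)) = -4*(n + 1) = -4*(1 + n) = -4 - 4*n)
(80 - 229)/Y(24, -12) = (80 - 229)/(-4 - 4*24) = -149/(-4 - 96) = -149/(-100) = -149*(-1/100) = 149/100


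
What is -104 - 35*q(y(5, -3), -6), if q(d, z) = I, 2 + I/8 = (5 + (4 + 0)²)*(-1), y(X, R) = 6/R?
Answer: 6336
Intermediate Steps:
I = -184 (I = -16 + 8*((5 + (4 + 0)²)*(-1)) = -16 + 8*((5 + 4²)*(-1)) = -16 + 8*((5 + 16)*(-1)) = -16 + 8*(21*(-1)) = -16 + 8*(-21) = -16 - 168 = -184)
q(d, z) = -184
-104 - 35*q(y(5, -3), -6) = -104 - 35*(-184) = -104 + 6440 = 6336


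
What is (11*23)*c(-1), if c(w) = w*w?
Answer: 253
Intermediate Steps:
c(w) = w**2
(11*23)*c(-1) = (11*23)*(-1)**2 = 253*1 = 253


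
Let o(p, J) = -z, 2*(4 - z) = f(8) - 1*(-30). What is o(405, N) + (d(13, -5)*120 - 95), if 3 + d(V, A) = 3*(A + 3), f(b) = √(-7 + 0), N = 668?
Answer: -1164 + I*√7/2 ≈ -1164.0 + 1.3229*I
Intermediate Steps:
f(b) = I*√7 (f(b) = √(-7) = I*√7)
d(V, A) = 6 + 3*A (d(V, A) = -3 + 3*(A + 3) = -3 + 3*(3 + A) = -3 + (9 + 3*A) = 6 + 3*A)
z = -11 - I*√7/2 (z = 4 - (I*√7 - 1*(-30))/2 = 4 - (I*√7 + 30)/2 = 4 - (30 + I*√7)/2 = 4 + (-15 - I*√7/2) = -11 - I*√7/2 ≈ -11.0 - 1.3229*I)
o(p, J) = 11 + I*√7/2 (o(p, J) = -(-11 - I*√7/2) = 11 + I*√7/2)
o(405, N) + (d(13, -5)*120 - 95) = (11 + I*√7/2) + ((6 + 3*(-5))*120 - 95) = (11 + I*√7/2) + ((6 - 15)*120 - 95) = (11 + I*√7/2) + (-9*120 - 95) = (11 + I*√7/2) + (-1080 - 95) = (11 + I*√7/2) - 1175 = -1164 + I*√7/2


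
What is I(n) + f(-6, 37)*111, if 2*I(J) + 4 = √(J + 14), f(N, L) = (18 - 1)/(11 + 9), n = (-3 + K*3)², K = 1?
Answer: 1847/20 + √14/2 ≈ 94.221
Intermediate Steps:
n = 0 (n = (-3 + 1*3)² = (-3 + 3)² = 0² = 0)
f(N, L) = 17/20
I(J) = -2 + √(14 + J)/2 (I(J) = -2 + √(J + 14)/2 = -2 + √(14 + J)/2)
I(n) + f(-6, 37)*111 = (-2 + √(14 + 0)/2) + (17/20)*111 = (-2 + √14/2) + 1887/20 = 1847/20 + √14/2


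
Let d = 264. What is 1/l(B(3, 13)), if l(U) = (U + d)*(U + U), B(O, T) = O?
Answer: 1/1602 ≈ 0.00062422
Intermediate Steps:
l(U) = 2*U*(264 + U) (l(U) = (U + 264)*(U + U) = (264 + U)*(2*U) = 2*U*(264 + U))
1/l(B(3, 13)) = 1/(2*3*(264 + 3)) = 1/(2*3*267) = 1/1602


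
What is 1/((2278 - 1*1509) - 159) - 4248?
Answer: -2591279/610 ≈ -4248.0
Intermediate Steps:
1/((2278 - 1*1509) - 159) - 4248 = 1/((2278 - 1509) - 159) - 4248 = 1/(769 - 159) - 4248 = 1/610 - 4248 = -2591279/610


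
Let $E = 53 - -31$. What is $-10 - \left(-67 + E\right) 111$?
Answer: $-1897$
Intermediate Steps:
$E = 84$ ($E = 53 + 31 = 84$)
$-10 - \left(-67 + E\right) 111 = -10 - \left(-67 + 84\right) 111 = -10 - 17 \cdot 111 = -10 - 1887 = -1897$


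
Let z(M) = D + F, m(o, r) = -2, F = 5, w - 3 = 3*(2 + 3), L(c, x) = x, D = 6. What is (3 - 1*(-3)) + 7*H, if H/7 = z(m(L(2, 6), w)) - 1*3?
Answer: 398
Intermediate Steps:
w = 18 (w = 3 + 3*(2 + 3) = 3 + 3*5 = 3 + 15 = 18)
z(M) = 11 (z(M) = 6 + 5 = 11)
H = 56 (H = 7*(11 - 1*3) = 7*(11 - 3) = 7*8 = 56)
(3 - 1*(-3)) + 7*H = (3 - 1*(-3)) + 7*56 = (3 + 3) + 392 = 6 + 392 = 398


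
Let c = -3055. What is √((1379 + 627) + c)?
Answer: I*√1049 ≈ 32.388*I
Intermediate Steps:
√((1379 + 627) + c) = √((1379 + 627) - 3055) = √(2006 - 3055) = √(-1049) = I*√1049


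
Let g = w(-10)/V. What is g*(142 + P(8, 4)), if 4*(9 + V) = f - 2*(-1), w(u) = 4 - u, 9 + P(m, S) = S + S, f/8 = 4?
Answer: -3948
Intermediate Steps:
f = 32 (f = 8*4 = 32)
P(m, S) = -9 + 2*S (P(m, S) = -9 + (S + S) = -9 + 2*S)
V = -½ (V = -9 + (32 - 2*(-1))/4 = -9 + (32 + 2)/4 = -9 + (¼)*34 = -9 + 17/2 = -½ ≈ -0.50000)
g = -28 (g = (4 - 1*(-10))/(-½) = (4 + 10)*(-2) = 14*(-2) = -28)
g*(142 + P(8, 4)) = -28*(142 + (-9 + 2*4)) = -28*(142 + (-9 + 8)) = -28*(142 - 1) = -28*141 = -3948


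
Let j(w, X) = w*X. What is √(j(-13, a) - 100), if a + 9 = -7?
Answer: 6*√3 ≈ 10.392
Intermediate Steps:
a = -16 (a = -9 - 7 = -16)
j(w, X) = X*w
√(j(-13, a) - 100) = √(-16*(-13) - 100) = √(208 - 100) = √108 = 6*√3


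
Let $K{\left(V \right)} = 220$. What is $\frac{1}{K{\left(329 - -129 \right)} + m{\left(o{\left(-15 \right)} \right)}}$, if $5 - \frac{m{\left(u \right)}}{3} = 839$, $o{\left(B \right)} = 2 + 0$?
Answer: $- \frac{1}{2282} \approx -0.00043821$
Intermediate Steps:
$o{\left(B \right)} = 2$
$m{\left(u \right)} = -2502$ ($m{\left(u \right)} = 15 - 2517 = -2502$)
$\frac{1}{K{\left(329 - -129 \right)} + m{\left(o{\left(-15 \right)} \right)}} = \frac{1}{220 - 2502} = \frac{1}{-2282} = - \frac{1}{2282}$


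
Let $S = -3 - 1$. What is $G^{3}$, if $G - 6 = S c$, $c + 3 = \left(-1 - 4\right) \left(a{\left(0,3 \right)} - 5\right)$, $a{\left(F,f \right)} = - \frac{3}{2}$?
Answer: $-1404928$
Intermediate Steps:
$S = -4$ ($S = -3 - 1 = -4$)
$a{\left(F,f \right)} = - \frac{3}{2}$ ($a{\left(F,f \right)} = \left(-3\right) \frac{1}{2} = - \frac{3}{2}$)
$c = \frac{59}{2}$ ($c = -3 + \left(-1 - 4\right) \left(- \frac{3}{2} - 5\right) = -3 - - \frac{65}{2} = -3 + \frac{65}{2} = \frac{59}{2} \approx 29.5$)
$G = -112$ ($G = 6 - 118 = -112$)
$G^{3} = \left(-112\right)^{3} = -1404928$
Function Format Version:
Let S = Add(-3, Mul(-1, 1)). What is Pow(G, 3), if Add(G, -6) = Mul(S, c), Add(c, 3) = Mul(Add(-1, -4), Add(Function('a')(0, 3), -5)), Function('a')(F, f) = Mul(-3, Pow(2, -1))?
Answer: -1404928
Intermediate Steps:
S = -4 (S = Add(-3, -1) = -4)
Function('a')(F, f) = Rational(-3, 2) (Function('a')(F, f) = Mul(-3, Rational(1, 2)) = Rational(-3, 2))
c = Rational(59, 2) (c = Add(-3, Mul(Add(-1, -4), Add(Rational(-3, 2), -5))) = Add(-3, Mul(-5, Rational(-13, 2))) = Add(-3, Rational(65, 2)) = Rational(59, 2) ≈ 29.500)
G = -112 (G = Add(6, Mul(-4, Rational(59, 2))) = Add(6, -118) = -112)
Pow(G, 3) = Pow(-112, 3) = -1404928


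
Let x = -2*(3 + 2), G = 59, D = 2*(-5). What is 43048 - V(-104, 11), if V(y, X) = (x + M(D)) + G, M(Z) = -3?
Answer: 43002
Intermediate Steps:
D = -10
x = -10 (x = -2*5 = -10)
V(y, X) = 46 (V(y, X) = (-10 - 3) + 59 = -13 + 59 = 46)
43048 - V(-104, 11) = 43048 - 1*46 = 43048 - 46 = 43002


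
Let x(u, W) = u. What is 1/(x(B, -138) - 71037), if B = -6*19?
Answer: -1/71151 ≈ -1.4055e-5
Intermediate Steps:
B = -114
1/(x(B, -138) - 71037) = 1/(-114 - 71037) = 1/(-71151) = -1/71151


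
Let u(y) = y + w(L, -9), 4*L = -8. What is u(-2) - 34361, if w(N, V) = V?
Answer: -34372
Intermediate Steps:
L = -2 (L = (¼)*(-8) = -2)
u(y) = -9 + y (u(y) = y - 9 = -9 + y)
u(-2) - 34361 = (-9 - 2) - 34361 = -11 - 34361 = -34372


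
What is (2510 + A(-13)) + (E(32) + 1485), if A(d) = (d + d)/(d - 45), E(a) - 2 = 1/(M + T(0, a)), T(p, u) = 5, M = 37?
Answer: 4868921/1218 ≈ 3997.5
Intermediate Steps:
E(a) = 85/42 (E(a) = 2 + 1/(37 + 5) = 2 + 1/42 = 85/42)
A(d) = 2*d/(-45 + d) (A(d) = (2*d)/(-45 + d) = 2*d/(-45 + d))
(2510 + A(-13)) + (E(32) + 1485) = (2510 + 2*(-13)/(-45 - 13)) + (85/42 + 1485) = (2510 + 2*(-13)/(-58)) + 62455/42 = (2510 + 2*(-13)*(-1/58)) + 62455/42 = (2510 + 13/29) + 62455/42 = 72803/29 + 62455/42 = 4868921/1218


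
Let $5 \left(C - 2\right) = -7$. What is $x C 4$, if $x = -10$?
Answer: $-24$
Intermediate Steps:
$C = \frac{3}{5}$ ($C = 2 + \frac{1}{5} \left(-7\right) = 2 - \frac{7}{5} = \frac{3}{5} \approx 0.6$)
$x C 4 = \left(-10\right) \frac{3}{5} \cdot 4 = \left(-6\right) 4 = -24$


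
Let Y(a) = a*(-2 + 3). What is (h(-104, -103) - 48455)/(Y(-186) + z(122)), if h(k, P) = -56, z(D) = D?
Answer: 48511/64 ≈ 757.98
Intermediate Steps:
Y(a) = a (Y(a) = a*1 = a)
(h(-104, -103) - 48455)/(Y(-186) + z(122)) = (-56 - 48455)/(-186 + 122) = -48511/(-64) = -48511*(-1/64) = 48511/64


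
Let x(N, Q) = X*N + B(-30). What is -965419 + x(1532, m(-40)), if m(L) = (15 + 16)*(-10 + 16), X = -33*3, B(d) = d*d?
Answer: -1116187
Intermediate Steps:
B(d) = d**2
X = -99
m(L) = 186 (m(L) = 31*6 = 186)
x(N, Q) = 900 - 99*N (x(N, Q) = -99*N + (-30)**2 = -99*N + 900 = 900 - 99*N)
-965419 + x(1532, m(-40)) = -965419 + (900 - 99*1532) = -965419 + (900 - 151668) = -965419 - 150768 = -1116187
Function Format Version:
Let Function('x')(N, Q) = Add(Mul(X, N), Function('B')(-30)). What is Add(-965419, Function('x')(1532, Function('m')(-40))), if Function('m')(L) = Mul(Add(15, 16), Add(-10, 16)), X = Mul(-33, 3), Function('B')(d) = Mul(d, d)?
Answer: -1116187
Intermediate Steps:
Function('B')(d) = Pow(d, 2)
X = -99
Function('m')(L) = 186 (Function('m')(L) = Mul(31, 6) = 186)
Function('x')(N, Q) = Add(900, Mul(-99, N)) (Function('x')(N, Q) = Add(Mul(-99, N), Pow(-30, 2)) = Add(Mul(-99, N), 900) = Add(900, Mul(-99, N)))
Add(-965419, Function('x')(1532, Function('m')(-40))) = Add(-965419, Add(900, Mul(-99, 1532))) = Add(-965419, Add(900, -151668)) = Add(-965419, -150768) = -1116187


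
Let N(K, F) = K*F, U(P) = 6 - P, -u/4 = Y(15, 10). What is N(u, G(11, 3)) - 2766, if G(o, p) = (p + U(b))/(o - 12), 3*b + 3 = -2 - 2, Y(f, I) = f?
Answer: -2086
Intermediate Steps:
b = -7/3 (b = -1 + (-2 - 2)/3 = -1 + (⅓)*(-4) = -1 - 4/3 = -7/3 ≈ -2.3333)
u = -60 (u = -4*15 = -60)
G(o, p) = (25/3 + p)/(-12 + o) (G(o, p) = (p + (6 - 1*(-7/3)))/(o - 12) = (p + (6 + 7/3))/(-12 + o) = (p + 25/3)/(-12 + o) = (25/3 + p)/(-12 + o))
N(K, F) = F*K
N(u, G(11, 3)) - 2766 = ((25/3 + 3)/(-12 + 11))*(-60) - 2766 = ((34/3)/(-1))*(-60) - 2766 = -1*34/3*(-60) - 2766 = -34/3*(-60) - 2766 = 680 - 2766 = -2086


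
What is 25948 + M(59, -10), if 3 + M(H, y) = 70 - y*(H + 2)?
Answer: 26625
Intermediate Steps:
M(H, y) = 67 - y*(2 + H) (M(H, y) = -3 + (70 - y*(H + 2)) = -3 + (70 - y*(2 + H)) = 67 - y*(2 + H))
25948 + M(59, -10) = 25948 + (67 - 2*(-10) - 1*59*(-10)) = 25948 + (67 + 20 + 590) = 25948 + 677 = 26625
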